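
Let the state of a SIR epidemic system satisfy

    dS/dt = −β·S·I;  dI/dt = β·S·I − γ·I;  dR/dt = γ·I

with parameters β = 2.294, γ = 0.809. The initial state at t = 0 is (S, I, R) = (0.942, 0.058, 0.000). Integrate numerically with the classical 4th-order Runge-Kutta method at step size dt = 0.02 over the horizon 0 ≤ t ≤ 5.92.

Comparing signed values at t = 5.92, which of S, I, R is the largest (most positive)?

t=0.000: state=(0.942, 0.058, 0.000)
step 1 (dt=0.02): k1=(-0.125, 0.078, 0.047), k2=(-0.127, 0.079, 0.048), k3=(-0.127, 0.079, 0.048), k4=(-0.128, 0.080, 0.048); state += dt/6·(k1+2k2+2k3+k4)
t=0.020: state=(0.939, 0.060, 0.001)
t=0.040: state=(0.937, 0.061, 0.002)
t=0.060: state=(0.934, 0.063, 0.003)
continuing one RK4 step at a time; state shown every 10 steps (Δt=0.2):
t=0.200: state=(0.914, 0.076, 0.011)
t=0.400: state=(0.878, 0.097, 0.025)
t=0.600: state=(0.835, 0.122, 0.042)
t=0.800: state=(0.785, 0.151, 0.064)
t=1.000: state=(0.727, 0.182, 0.091)
t=1.200: state=(0.664, 0.212, 0.123)
t=1.400: state=(0.599, 0.242, 0.160)
t=1.600: state=(0.533, 0.266, 0.201)
t=1.800: state=(0.469, 0.285, 0.246)
t=2.000: state=(0.411, 0.297, 0.293)
t=2.200: state=(0.358, 0.301, 0.341)
t=2.400: state=(0.312, 0.298, 0.390)
t=2.600: state=(0.272, 0.290, 0.438)
t=2.800: state=(0.239, 0.277, 0.483)
t=3.000: state=(0.211, 0.262, 0.527)
t=3.200: state=(0.188, 0.244, 0.568)
t=3.400: state=(0.169, 0.225, 0.606)
t=3.600: state=(0.153, 0.206, 0.641)
t=3.800: state=(0.140, 0.187, 0.673)
t=4.000: state=(0.129, 0.170, 0.702)
t=4.200: state=(0.120, 0.153, 0.728)
t=4.400: state=(0.112, 0.137, 0.751)
t=4.600: state=(0.106, 0.122, 0.772)
t=4.800: state=(0.100, 0.109, 0.791)
t=5.000: state=(0.095, 0.097, 0.807)
t=5.200: state=(0.092, 0.086, 0.822)
t=5.400: state=(0.088, 0.076, 0.835)
t=5.600: state=(0.085, 0.068, 0.847)
t=5.800: state=(0.083, 0.060, 0.857)
t=5.920: state=(0.082, 0.056, 0.863)
compare at T: S=0.082, I=0.056, R=0.863

largest component: R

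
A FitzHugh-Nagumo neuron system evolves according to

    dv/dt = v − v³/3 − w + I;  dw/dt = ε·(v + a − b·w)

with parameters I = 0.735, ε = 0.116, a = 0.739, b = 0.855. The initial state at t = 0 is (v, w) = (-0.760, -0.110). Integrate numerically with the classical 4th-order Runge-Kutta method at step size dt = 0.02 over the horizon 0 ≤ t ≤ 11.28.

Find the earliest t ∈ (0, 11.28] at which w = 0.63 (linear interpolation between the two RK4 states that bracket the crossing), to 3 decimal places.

t = 4.942

t=0.000: state=(-0.760, -0.110)
step 1 (dt=0.02): k1=(0.231, 0.008), k2=(0.232, 0.009), k3=(0.232, 0.009), k4=(0.233, 0.009); state += dt/6·(k1+2k2+2k3+k4)
t=0.020: state=(-0.755, -0.110)
t=0.040: state=(-0.751, -0.110)
t=0.060: state=(-0.746, -0.109)
continuing one RK4 step at a time; state shown every 25 steps (Δt=0.5):
t=0.500: state=(-0.631, -0.102)
t=1.000: state=(-0.463, -0.087)
t=1.500: state=(-0.226, -0.061)
t=2.000: state=(0.133, -0.019)
t=2.500: state=(0.674, 0.046)
t=3.000: state=(1.312, 0.142)
t=3.500: state=(1.724, 0.264)
t=4.000: state=(1.850, 0.396)
t=4.500: state=(1.850, 0.523)
t=4.940: state=(1.820, 0.630)
next step: t=4.960: state=(1.818, 0.634) — w has crossed 0.63
linear interpolation between t=4.940 (0.62952) and t=4.960 (0.63420) → t≈4.942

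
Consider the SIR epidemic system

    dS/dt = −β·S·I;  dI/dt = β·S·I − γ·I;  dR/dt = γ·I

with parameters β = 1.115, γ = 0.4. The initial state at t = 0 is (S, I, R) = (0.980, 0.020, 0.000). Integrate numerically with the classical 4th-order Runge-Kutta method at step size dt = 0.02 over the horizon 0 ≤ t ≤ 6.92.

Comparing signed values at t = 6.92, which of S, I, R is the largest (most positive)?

largest component: R

t=0.000: state=(0.980, 0.020, 0.000)
step 1 (dt=0.02): k1=(-0.022, 0.014, 0.008), k2=(-0.022, 0.014, 0.008), k3=(-0.022, 0.014, 0.008), k4=(-0.022, 0.014, 0.008); state += dt/6·(k1+2k2+2k3+k4)
t=0.020: state=(0.980, 0.020, 0.000)
t=0.040: state=(0.979, 0.021, 0.000)
t=0.060: state=(0.979, 0.021, 0.000)
continuing one RK4 step at a time; state shown every 25 steps (Δt=0.5):
t=0.500: state=(0.967, 0.028, 0.005)
t=1.000: state=(0.949, 0.039, 0.011)
t=1.500: state=(0.925, 0.054, 0.021)
t=2.000: state=(0.893, 0.074, 0.034)
t=2.500: state=(0.851, 0.098, 0.051)
t=3.000: state=(0.799, 0.128, 0.073)
t=3.500: state=(0.737, 0.161, 0.102)
t=4.000: state=(0.668, 0.195, 0.137)
t=4.500: state=(0.594, 0.226, 0.180)
t=5.000: state=(0.519, 0.253, 0.228)
t=5.500: state=(0.449, 0.271, 0.280)
t=6.000: state=(0.385, 0.280, 0.335)
t=6.500: state=(0.329, 0.279, 0.392)
t=6.920: state=(0.289, 0.273, 0.438)
compare at T: S=0.289, I=0.273, R=0.438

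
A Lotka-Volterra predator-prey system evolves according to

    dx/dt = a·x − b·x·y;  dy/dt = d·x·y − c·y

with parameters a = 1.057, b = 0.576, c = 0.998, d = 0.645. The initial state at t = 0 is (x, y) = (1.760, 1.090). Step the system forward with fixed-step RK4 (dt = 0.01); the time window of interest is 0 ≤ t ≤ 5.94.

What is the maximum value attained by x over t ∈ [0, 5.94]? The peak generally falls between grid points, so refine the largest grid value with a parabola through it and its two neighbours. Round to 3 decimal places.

max x = 2.477

t=0.000: state=(1.760, 1.090)
step 1 (dt=0.01): k1=(0.755, 0.150), k2=(0.756, 0.152), k3=(0.756, 0.152), k4=(0.757, 0.155); state += dt/6·(k1+2k2+2k3+k4)
t=0.010: state=(1.768, 1.092)
t=0.020: state=(1.775, 1.093)
t=0.030: state=(1.783, 1.095)
continuing one RK4 step at a time; state shown every 20 steps (Δt=0.2):
t=0.200: state=(1.914, 1.131)
t=0.400: state=(2.068, 1.198)
t=0.600: state=(2.214, 1.294)
t=0.800: state=(2.340, 1.422)
t=1.000: state=(2.432, 1.585)
t=1.200: state=(2.475, 1.782)
t=1.400: state=(2.459, 2.008)
t=1.600: state=(2.377, 2.248)
t=1.800: state=(2.236, 2.481)
t=2.000: state=(2.051, 2.680)
t=2.200: state=(1.844, 2.823)
t=2.400: state=(1.638, 2.894)
t=2.600: state=(1.449, 2.892)
t=2.800: state=(1.287, 2.825)
t=3.000: state=(1.156, 2.708)
t=3.200: state=(1.054, 2.557)
t=3.400: state=(0.979, 2.387)
t=3.600: state=(0.928, 2.211)
t=3.800: state=(0.898, 2.037)
t=4.000: state=(0.886, 1.871)
t=4.200: state=(0.890, 1.718)
t=4.400: state=(0.910, 1.581)
t=4.600: state=(0.943, 1.459)
t=4.800: state=(0.991, 1.353)
t=5.000: state=(1.054, 1.265)
t=5.200: state=(1.130, 1.192)
t=5.400: state=(1.221, 1.136)
t=5.600: state=(1.327, 1.097)
t=5.800: state=(1.446, 1.074)
t=5.940: state=(1.538, 1.069)
largest grid value and its neighbours: x(1.240)=2.47703, x(1.250)=2.47709, x(1.260)=2.47699
parabola through these three points peaks at t≈1.249 with x≈2.47709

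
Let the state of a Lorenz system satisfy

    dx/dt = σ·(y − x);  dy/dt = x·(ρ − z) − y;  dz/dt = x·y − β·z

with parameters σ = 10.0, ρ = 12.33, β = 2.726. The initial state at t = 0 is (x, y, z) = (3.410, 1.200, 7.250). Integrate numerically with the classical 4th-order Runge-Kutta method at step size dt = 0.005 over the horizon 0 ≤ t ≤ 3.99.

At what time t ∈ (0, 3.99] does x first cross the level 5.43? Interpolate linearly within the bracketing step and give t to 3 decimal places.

t = 0.352

t=0.000: state=(3.410, 1.200, 7.250)
step 1 (dt=0.005): k1=(-22.100, 16.123, -15.672), k2=(-21.144, 15.933, -15.496), k3=(-21.173, 15.944, -15.496), k4=(-20.244, 15.761, -15.324); state += dt/6·(k1+2k2+2k3+k4)
t=0.005: state=(3.304, 1.280, 7.173)
t=0.010: state=(3.207, 1.358, 7.097)
t=0.015: state=(3.119, 1.434, 7.023)
continuing one RK4 step at a time; state shown every 40 steps (Δt=0.2):
t=0.200: state=(3.120, 4.125, 5.380)
t=0.350: state=(5.394, 7.343, 6.642)
next step: t=0.355: state=(5.492, 7.459, 6.752) — x has crossed 5.43
linear interpolation between t=0.350 (5.39410) and t=0.355 (5.49201) → t≈0.352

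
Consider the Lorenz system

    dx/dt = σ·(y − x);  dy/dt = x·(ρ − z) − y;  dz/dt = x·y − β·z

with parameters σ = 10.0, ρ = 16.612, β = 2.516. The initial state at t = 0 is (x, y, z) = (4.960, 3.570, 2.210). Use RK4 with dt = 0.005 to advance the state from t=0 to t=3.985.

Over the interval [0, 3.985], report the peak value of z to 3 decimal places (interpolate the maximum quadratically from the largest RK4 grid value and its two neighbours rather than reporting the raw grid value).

max z = 25.552

t=0.000: state=(4.960, 3.570, 2.210)
step 1 (dt=0.005): k1=(-13.900, 67.864, 12.147), k2=(-11.856, 67.044, 12.782), k3=(-11.927, 67.112, 12.787), k4=(-9.948, 66.356, 13.417); state += dt/6·(k1+2k2+2k3+k4)
t=0.005: state=(4.900, 3.905, 2.274)
t=0.010: state=(4.860, 4.234, 2.344)
t=0.015: state=(4.837, 4.557, 2.421)
continuing one RK4 step at a time; state shown every 40 steps (Δt=0.2):
t=0.200: state=(10.724, 14.925, 13.888)
t=0.400: state=(6.882, 0.837, 23.325)
t=0.600: state=(0.164, -0.926, 13.920)
t=0.800: state=(-0.916, -1.348, 8.505)
t=1.000: state=(-2.542, -3.975, 5.836)
t=1.200: state=(-7.744, -11.434, 10.022)
t=1.400: state=(-9.723, -6.111, 23.352)
t=1.600: state=(-2.457, -0.571, 16.162)
t=1.800: state=(-1.244, -1.427, 9.980)
t=2.000: state=(-2.648, -3.991, 6.815)
t=2.200: state=(-7.449, -10.829, 10.232)
t=2.400: state=(-9.717, -6.762, 22.674)
t=2.600: state=(-2.971, -1.038, 16.443)
t=2.800: state=(-1.756, -2.032, 10.373)
t=3.000: state=(-3.607, -5.310, 7.746)
t=3.200: state=(-8.746, -11.509, 13.670)
t=3.400: state=(-7.989, -4.528, 21.634)
t=3.600: state=(-2.763, -1.673, 14.874)
t=3.800: state=(-2.633, -3.359, 9.904)
t=3.985: state=(-5.324, -7.572, 9.410)
largest grid value and its neighbours: z(0.330)=25.54634, z(0.335)=25.54879, z(0.340)=25.51724
parabola through these three points peaks at t≈0.333 with z≈25.55190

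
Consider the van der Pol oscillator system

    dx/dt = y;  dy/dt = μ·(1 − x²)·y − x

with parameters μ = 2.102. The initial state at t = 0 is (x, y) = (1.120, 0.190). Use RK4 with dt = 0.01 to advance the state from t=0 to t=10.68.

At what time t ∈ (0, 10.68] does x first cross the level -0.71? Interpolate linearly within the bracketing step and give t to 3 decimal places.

t = 1.738

t=0.000: state=(1.120, 0.190)
step 1 (dt=0.01): k1=(0.190, -1.222), k2=(0.184, -1.220), k3=(0.184, -1.220), k4=(0.178, -1.218); state += dt/6·(k1+2k2+2k3+k4)
t=0.010: state=(1.122, 0.178)
t=0.020: state=(1.124, 0.166)
t=0.030: state=(1.125, 0.154)
continuing one RK4 step at a time; state shown every 50 steps (Δt=0.5):
t=0.500: state=(1.074, -0.350)
t=1.000: state=(0.770, -0.914)
t=1.500: state=(0.014, -2.409)
t=1.730: state=(-0.680, -3.576)
next step: t=1.740: state=(-0.716, -3.608) — x has crossed -0.71
linear interpolation between t=1.730 (-0.68042) and t=1.740 (-0.71634) → t≈1.738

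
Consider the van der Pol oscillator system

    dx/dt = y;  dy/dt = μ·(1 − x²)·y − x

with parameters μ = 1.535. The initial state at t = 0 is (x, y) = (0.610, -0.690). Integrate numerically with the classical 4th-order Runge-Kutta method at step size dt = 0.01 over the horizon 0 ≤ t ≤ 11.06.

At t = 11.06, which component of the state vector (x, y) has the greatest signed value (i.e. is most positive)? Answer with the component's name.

t=0.000: state=(0.610, -0.690)
step 1 (dt=0.01): k1=(-0.690, -1.275), k2=(-0.696, -1.282), k3=(-0.696, -1.282), k4=(-0.703, -1.290); state += dt/6·(k1+2k2+2k3+k4)
t=0.010: state=(0.603, -0.703)
t=0.020: state=(0.596, -0.716)
t=0.030: state=(0.589, -0.729)
continuing one RK4 step at a time; state shown every 50 steps (Δt=0.5):
t=0.500: state=(0.064, -1.599)
t=1.000: state=(-1.033, -2.498)
t=1.500: state=(-1.811, -0.459)
t=2.000: state=(-1.781, 0.351)
t=2.500: state=(-1.549, 0.556)
t=3.000: state=(-1.220, 0.785)
t=3.500: state=(-0.717, 1.311)
t=4.000: state=(0.247, 2.743)
t=4.500: state=(1.704, 1.953)
t=5.000: state=(2.007, -0.157)
t=5.500: state=(1.840, -0.433)
t=6.000: state=(1.594, -0.555)
t=6.500: state=(1.272, -0.752)
t=7.000: state=(0.800, -1.213)
t=7.500: state=(-0.079, -2.507)
t=8.000: state=(-1.565, -2.417)
t=8.500: state=(-2.015, 0.062)
t=9.000: state=(-1.868, 0.416)
t=9.500: state=(-1.629, 0.538)
t=10.000: state=(-1.320, 0.718)
t=10.500: state=(-0.876, 1.123)
t=11.000: state=(-0.077, 2.268)
t=11.060: state=(0.066, 2.487)
compare at T: x=0.066, y=2.487

largest component: y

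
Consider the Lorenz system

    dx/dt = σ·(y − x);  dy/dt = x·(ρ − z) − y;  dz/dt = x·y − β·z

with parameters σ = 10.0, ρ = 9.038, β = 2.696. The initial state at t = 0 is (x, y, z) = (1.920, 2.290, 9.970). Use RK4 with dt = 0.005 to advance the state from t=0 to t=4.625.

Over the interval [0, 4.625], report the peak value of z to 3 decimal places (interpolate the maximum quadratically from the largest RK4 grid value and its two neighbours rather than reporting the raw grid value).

t=0.000: state=(1.920, 2.290, 9.970)
step 1 (dt=0.005): k1=(3.700, -4.079, -22.482), k2=(3.506, -3.969, -22.329), k3=(3.513, -3.970, -22.331), k4=(3.326, -3.860, -22.180); state += dt/6·(k1+2k2+2k3+k4)
t=0.005: state=(1.938, 2.270, 9.858)
t=0.010: state=(1.953, 2.251, 9.748)
t=0.015: state=(1.967, 2.234, 9.640)
continuing one RK4 step at a time; state shown every 40 steps (Δt=0.2):
t=0.200: state=(2.129, 2.263, 6.501)
t=0.400: state=(2.830, 3.419, 4.858)
t=0.600: state=(4.474, 5.475, 5.418)
t=0.800: state=(6.137, 6.521, 8.514)
t=1.000: state=(5.478, 4.615, 10.181)
t=1.200: state=(3.887, 3.354, 8.613)
t=1.400: state=(3.512, 3.633, 6.909)
t=1.600: state=(4.184, 4.681, 6.497)
t=1.800: state=(5.181, 5.571, 7.644)
t=2.000: state=(5.370, 5.150, 9.002)
t=2.200: state=(4.620, 4.216, 8.814)
t=2.400: state=(4.101, 4.018, 7.815)
t=2.600: state=(4.259, 4.471, 7.265)
t=2.800: state=(4.775, 5.025, 7.601)
t=3.000: state=(5.051, 5.048, 8.348)
t=3.200: state=(4.800, 4.597, 8.552)
t=3.400: state=(4.444, 4.329, 8.123)
t=3.600: state=(4.399, 4.464, 7.706)
t=3.800: state=(4.630, 4.767, 7.726)
t=4.000: state=(4.837, 4.884, 8.079)
t=4.200: state=(4.793, 4.713, 8.304)
t=4.400: state=(4.604, 4.519, 8.176)
t=4.600: state=(4.516, 4.519, 7.928)
t=4.625: state=(4.518, 4.532, 7.905)
largest grid value and its neighbours: z(0.975)=10.20441, z(0.980)=10.20471, z(0.985)=10.20244
parabola through these three points peaks at t≈0.978 with z≈10.20490

max z = 10.205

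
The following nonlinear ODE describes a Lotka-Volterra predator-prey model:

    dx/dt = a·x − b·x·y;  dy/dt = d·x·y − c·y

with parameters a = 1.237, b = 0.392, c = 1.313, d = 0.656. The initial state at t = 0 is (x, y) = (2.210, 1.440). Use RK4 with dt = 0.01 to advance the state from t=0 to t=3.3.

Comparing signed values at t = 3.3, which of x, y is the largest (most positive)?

t=0.000: state=(2.210, 1.440)
step 1 (dt=0.01): k1=(1.486, 0.197), k2=(1.490, 0.204), k3=(1.490, 0.204), k4=(1.495, 0.211); state += dt/6·(k1+2k2+2k3+k4)
t=0.010: state=(2.225, 1.442)
t=0.020: state=(2.240, 1.444)
t=0.030: state=(2.255, 1.447)
continuing one RK4 step at a time; state shown every 20 steps (Δt=0.2):
t=0.200: state=(2.522, 1.510)
t=0.400: state=(2.855, 1.652)
t=0.600: state=(3.185, 1.889)
t=0.800: state=(3.471, 2.250)
t=1.000: state=(3.656, 2.766)
t=1.200: state=(3.674, 3.448)
t=1.400: state=(3.481, 4.249)
t=1.600: state=(3.096, 5.040)
t=1.800: state=(2.604, 5.636)
t=2.000: state=(2.116, 5.904)
t=2.200: state=(1.708, 5.829)
t=2.400: state=(1.401, 5.491)
t=2.600: state=(1.189, 5.000)
t=2.800: state=(1.051, 4.451)
t=3.000: state=(0.970, 3.906)
t=3.200: state=(0.933, 3.402)
t=3.300: state=(0.928, 3.171)
compare at T: x=0.928, y=3.171

largest component: y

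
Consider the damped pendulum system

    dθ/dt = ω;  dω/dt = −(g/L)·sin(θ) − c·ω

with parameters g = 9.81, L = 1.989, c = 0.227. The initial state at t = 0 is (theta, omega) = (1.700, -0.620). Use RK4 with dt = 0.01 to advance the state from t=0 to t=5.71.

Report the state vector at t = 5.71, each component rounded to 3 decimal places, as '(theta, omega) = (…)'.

t=0.000: state=(1.700, -0.620)
step 1 (dt=0.01): k1=(-0.620, -4.750), k2=(-0.644, -4.747), k3=(-0.644, -4.747), k4=(-0.667, -4.743); state += dt/6·(k1+2k2+2k3+k4)
t=0.010: state=(1.694, -0.667)
t=0.020: state=(1.687, -0.715)
t=0.030: state=(1.679, -0.762)
continuing one RK4 step at a time; state shown every 20 steps (Δt=0.2):
t=0.200: state=(1.482, -1.554)
t=0.400: state=(1.083, -2.407)
t=0.600: state=(0.537, -2.995)
t=0.800: state=(-0.080, -3.076)
t=1.000: state=(-0.655, -2.588)
t=1.200: state=(-1.091, -1.730)
t=1.400: state=(-1.339, -0.746)
t=1.600: state=(-1.390, 0.234)
t=1.800: state=(-1.249, 1.160)
t=2.000: state=(-0.934, 1.966)
t=2.200: state=(-0.480, 2.505)
t=2.400: state=(0.039, 2.603)
t=2.600: state=(0.528, 2.213)
t=2.800: state=(0.901, 1.477)
t=3.000: state=(1.108, 0.591)
t=3.200: state=(1.136, -0.311)
t=3.400: state=(0.989, -1.145)
t=3.600: state=(0.689, -1.815)
t=3.800: state=(0.283, -2.186)
t=4.000: state=(-0.158, -2.146)
t=4.200: state=(-0.549, -1.711)
t=4.400: state=(-0.825, -1.016)
t=4.600: state=(-0.949, -0.216)
t=4.800: state=(-0.912, 0.574)
t=5.000: state=(-0.726, 1.259)
t=5.200: state=(-0.422, 1.731)
t=5.400: state=(-0.055, 1.882)
t=5.600: state=(0.306, 1.674)
t=5.710: state=(0.477, 1.427)

(theta, omega) = (0.477, 1.427)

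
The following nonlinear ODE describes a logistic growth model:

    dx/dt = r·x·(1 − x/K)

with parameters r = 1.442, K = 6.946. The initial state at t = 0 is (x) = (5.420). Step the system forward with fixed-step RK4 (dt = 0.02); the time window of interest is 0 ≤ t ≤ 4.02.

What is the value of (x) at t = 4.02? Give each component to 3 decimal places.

t=0.000: state=(5.420)
step 1 (dt=0.02): k1=(1.717), k2=(1.703), k3=(1.703), k4=(1.689); state += dt/6·(k1+2k2+2k3+k4)
t=0.020: state=(5.454)
t=0.040: state=(5.488)
t=0.060: state=(5.521)
continuing one RK4 step at a time; state shown every 10 steps (Δt=0.2):
t=0.200: state=(5.736)
t=0.400: state=(5.998)
t=0.600: state=(6.210)
t=0.800: state=(6.379)
t=1.000: state=(6.512)
t=1.200: state=(6.616)
t=1.400: state=(6.696)
t=1.600: state=(6.757)
t=1.800: state=(6.803)
t=2.000: state=(6.838)
t=2.200: state=(6.865)
t=2.400: state=(6.885)
t=2.600: state=(6.900)
t=2.800: state=(6.912)
t=3.000: state=(6.920)
t=3.200: state=(6.927)
t=3.400: state=(6.932)
t=3.600: state=(6.935)
t=3.800: state=(6.938)
t=4.000: state=(6.940)
t=4.020: state=(6.940)

(x) = (6.940)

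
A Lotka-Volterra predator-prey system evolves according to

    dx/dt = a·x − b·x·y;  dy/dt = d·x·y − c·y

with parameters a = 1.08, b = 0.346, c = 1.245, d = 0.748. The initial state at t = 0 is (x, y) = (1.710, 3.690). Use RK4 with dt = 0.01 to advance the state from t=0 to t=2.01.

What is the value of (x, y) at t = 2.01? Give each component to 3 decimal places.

t=0.000: state=(1.710, 3.690)
step 1 (dt=0.01): k1=(-0.336, 0.126), k2=(-0.336, 0.121), k3=(-0.336, 0.121), k4=(-0.336, 0.117); state += dt/6·(k1+2k2+2k3+k4)
t=0.010: state=(1.707, 3.691)
t=0.020: state=(1.703, 3.692)
t=0.030: state=(1.700, 3.693)
continuing one RK4 step at a time; state shown every 10 steps (Δt=0.1):
t=0.100: state=(1.676, 3.698)
t=0.200: state=(1.643, 3.697)
t=0.300: state=(1.611, 3.686)
t=0.400: state=(1.580, 3.667)
t=0.500: state=(1.552, 3.640)
t=0.600: state=(1.525, 3.606)
t=0.700: state=(1.500, 3.565)
t=0.800: state=(1.479, 3.519)
t=0.900: state=(1.460, 3.468)
t=1.000: state=(1.444, 3.413)
t=1.100: state=(1.431, 3.356)
t=1.200: state=(1.421, 3.296)
t=1.300: state=(1.414, 3.236)
t=1.400: state=(1.409, 3.175)
t=1.500: state=(1.408, 3.115)
t=1.600: state=(1.410, 3.056)
t=1.700: state=(1.415, 2.999)
t=1.800: state=(1.422, 2.944)
t=1.900: state=(1.432, 2.892)
t=2.000: state=(1.445, 2.844)
t=2.010: state=(1.446, 2.839)

(x, y) = (1.446, 2.839)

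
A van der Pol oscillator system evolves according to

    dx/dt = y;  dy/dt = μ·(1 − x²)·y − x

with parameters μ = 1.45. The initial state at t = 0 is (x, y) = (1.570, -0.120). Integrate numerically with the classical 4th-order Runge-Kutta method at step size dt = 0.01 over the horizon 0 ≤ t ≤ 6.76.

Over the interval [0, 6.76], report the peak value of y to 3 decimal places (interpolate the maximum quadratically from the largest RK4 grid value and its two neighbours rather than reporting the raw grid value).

t=0.000: state=(1.570, -0.120)
step 1 (dt=0.01): k1=(-0.120, -1.315), k2=(-0.127, -1.301), k3=(-0.127, -1.301), k4=(-0.133, -1.287); state += dt/6·(k1+2k2+2k3+k4)
t=0.010: state=(1.569, -0.133)
t=0.020: state=(1.567, -0.146)
t=0.030: state=(1.566, -0.158)
continuing one RK4 step at a time; state shown every 25 steps (Δt=0.25):
t=0.250: state=(1.505, -0.378)
t=0.500: state=(1.388, -0.554)
t=0.750: state=(1.229, -0.718)
t=1.000: state=(1.026, -0.920)
t=1.250: state=(0.761, -1.220)
t=1.500: state=(0.400, -1.708)
t=1.750: state=(-0.116, -2.465)
t=2.000: state=(-0.827, -3.109)
t=2.250: state=(-1.546, -2.339)
t=2.500: state=(-1.927, -0.775)
t=2.750: state=(-2.003, 0.035)
t=3.000: state=(-1.953, 0.319)
t=3.250: state=(-1.857, 0.432)
t=3.500: state=(-1.740, 0.502)
t=3.750: state=(-1.606, 0.571)
t=4.000: state=(-1.453, 0.656)
t=4.250: state=(-1.275, 0.775)
t=4.500: state=(-1.061, 0.953)
t=4.750: state=(-0.790, 1.240)
t=5.000: state=(-0.425, 1.723)
t=5.250: state=(0.096, 2.485)
t=5.500: state=(0.815, 3.157)
t=5.750: state=(1.547, 2.390)
t=6.000: state=(1.937, 0.790)
t=6.250: state=(2.014, -0.034)
t=6.500: state=(1.964, -0.318)
t=6.750: state=(1.869, -0.429)
t=6.760: state=(1.865, -0.432)
largest grid value and its neighbours: y(5.520)=3.16562, y(5.530)=3.16591, y(5.540)=3.16323
parabola through these three points peaks at t≈5.526 with y≈3.16615

max y = 3.166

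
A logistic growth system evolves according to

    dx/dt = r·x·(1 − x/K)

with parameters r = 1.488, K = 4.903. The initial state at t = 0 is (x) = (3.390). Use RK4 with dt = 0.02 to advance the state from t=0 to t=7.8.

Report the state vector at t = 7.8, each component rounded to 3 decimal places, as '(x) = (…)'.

t=0.000: state=(3.390)
step 1 (dt=0.02): k1=(1.557), k2=(1.548), k3=(1.548), k4=(1.539); state += dt/6·(k1+2k2+2k3+k4)
t=0.020: state=(3.421)
t=0.040: state=(3.452)
t=0.060: state=(3.482)
continuing one RK4 step at a time; state shown every 25 steps (Δt=0.5):
t=0.500: state=(4.045)
t=1.000: state=(4.454)
t=1.500: state=(4.679)
t=2.000: state=(4.794)
t=2.500: state=(4.851)
t=3.000: state=(4.878)
t=3.500: state=(4.891)
t=4.000: state=(4.897)
t=4.500: state=(4.900)
t=5.000: state=(4.902)
t=5.500: state=(4.902)
t=6.000: state=(4.903)
t=6.500: state=(4.903)
t=7.000: state=(4.903)
t=7.500: state=(4.903)
t=7.800: state=(4.903)

(x) = (4.903)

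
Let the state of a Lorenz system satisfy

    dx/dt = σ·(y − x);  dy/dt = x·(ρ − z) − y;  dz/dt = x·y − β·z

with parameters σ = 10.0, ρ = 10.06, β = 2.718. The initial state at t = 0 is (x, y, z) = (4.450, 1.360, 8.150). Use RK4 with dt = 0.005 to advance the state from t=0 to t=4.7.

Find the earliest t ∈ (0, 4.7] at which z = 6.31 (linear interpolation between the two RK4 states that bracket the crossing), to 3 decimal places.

t=0.000: state=(4.450, 1.360, 8.150)
step 1 (dt=0.005): k1=(-30.900, 7.140, -16.100), k2=(-29.949, 7.150, -16.017), k3=(-29.973, 7.154, -16.014), k4=(-29.044, 7.162, -15.932); state += dt/6·(k1+2k2+2k3+k4)
t=0.005: state=(4.300, 1.396, 8.070)
t=0.010: state=(4.159, 1.432, 7.991)
t=0.015: state=(4.027, 1.468, 7.912)
t=0.130: state=(2.612, 2.292, 6.356)
next step: t=0.135: state=(2.597, 2.329, 6.300) — z has crossed 6.31
linear interpolation between t=0.130 (6.35617) and t=0.135 (6.30025) → t≈0.134

t = 0.134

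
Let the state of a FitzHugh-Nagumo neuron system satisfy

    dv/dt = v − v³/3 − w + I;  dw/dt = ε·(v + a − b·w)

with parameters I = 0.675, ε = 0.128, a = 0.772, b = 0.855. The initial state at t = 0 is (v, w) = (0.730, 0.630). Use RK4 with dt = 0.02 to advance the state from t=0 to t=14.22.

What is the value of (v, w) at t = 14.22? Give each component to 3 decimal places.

t=0.000: state=(0.730, 0.630)
step 1 (dt=0.02): k1=(0.645, 0.123), k2=(0.647, 0.124), k3=(0.647, 0.124), k4=(0.649, 0.125); state += dt/6·(k1+2k2+2k3+k4)
t=0.020: state=(0.743, 0.632)
t=0.040: state=(0.756, 0.635)
t=0.060: state=(0.769, 0.638)
continuing one RK4 step at a time; state shown every 25 steps (Δt=0.5):
t=0.500: state=(1.060, 0.700)
t=1.000: state=(1.333, 0.786)
t=1.500: state=(1.486, 0.881)
t=2.000: state=(1.535, 0.977)
t=2.500: state=(1.526, 1.068)
t=3.000: state=(1.490, 1.153)
t=3.500: state=(1.439, 1.231)
t=4.000: state=(1.380, 1.302)
t=4.500: state=(1.316, 1.364)
t=5.000: state=(1.247, 1.420)
t=5.500: state=(1.172, 1.467)
t=6.000: state=(1.089, 1.508)
t=6.500: state=(0.996, 1.541)
t=7.000: state=(0.888, 1.565)
t=7.500: state=(0.757, 1.581)
t=8.000: state=(0.588, 1.587)
t=8.500: state=(0.352, 1.581)
t=9.000: state=(-0.004, 1.556)
t=9.500: state=(-0.558, 1.505)
t=10.000: state=(-1.263, 1.416)
t=10.500: state=(-1.750, 1.293)
t=11.000: state=(-1.899, 1.157)
t=11.500: state=(-1.904, 1.025)
t=12.000: state=(-1.869, 0.901)
t=12.500: state=(-1.825, 0.786)
t=13.000: state=(-1.779, 0.680)
t=13.500: state=(-1.732, 0.582)
t=14.000: state=(-1.686, 0.493)
t=14.220: state=(-1.665, 0.456)

(v, w) = (-1.665, 0.456)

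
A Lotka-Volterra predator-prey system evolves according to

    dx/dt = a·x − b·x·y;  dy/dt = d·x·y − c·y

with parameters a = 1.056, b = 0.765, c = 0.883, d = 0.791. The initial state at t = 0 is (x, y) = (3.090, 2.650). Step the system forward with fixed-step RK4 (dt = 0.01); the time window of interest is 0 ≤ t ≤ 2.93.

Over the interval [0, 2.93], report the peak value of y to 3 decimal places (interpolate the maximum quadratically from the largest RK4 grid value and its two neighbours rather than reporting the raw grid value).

t=0.000: state=(3.090, 2.650)
step 1 (dt=0.01): k1=(-3.001, 4.137), k2=(-3.035, 4.138), k3=(-3.035, 4.137), k4=(-3.069, 4.137); state += dt/6·(k1+2k2+2k3+k4)
t=0.010: state=(3.060, 2.691)
t=0.020: state=(3.029, 2.733)
t=0.030: state=(2.997, 2.774)
continuing one RK4 step at a time; state shown every 10 steps (Δt=0.1):
t=0.100: state=(2.760, 3.059)
t=0.200: state=(2.392, 3.434)
t=0.300: state=(2.020, 3.742)
t=0.400: state=(1.670, 3.964)
t=0.500: state=(1.364, 4.090)
t=0.600: state=(1.106, 4.127)
t=0.700: state=(0.897, 4.089)
t=0.800: state=(0.732, 3.991)
t=0.900: state=(0.603, 3.851)
t=1.000: state=(0.502, 3.682)
t=1.100: state=(0.424, 3.496)
t=1.200: state=(0.363, 3.302)
t=1.300: state=(0.316, 3.105)
t=1.400: state=(0.279, 2.910)
t=1.500: state=(0.250, 2.720)
t=1.600: state=(0.227, 2.538)
t=1.700: state=(0.209, 2.364)
t=1.800: state=(0.195, 2.199)
t=1.900: state=(0.185, 2.043)
t=2.000: state=(0.177, 1.897)
t=2.100: state=(0.171, 1.761)
t=2.200: state=(0.167, 1.634)
t=2.300: state=(0.164, 1.515)
t=2.400: state=(0.163, 1.405)
t=2.500: state=(0.163, 1.303)
t=2.600: state=(0.165, 1.209)
t=2.700: state=(0.168, 1.121)
t=2.800: state=(0.172, 1.040)
t=2.900: state=(0.177, 0.966)
t=2.930: state=(0.178, 0.944)
largest grid value and its neighbours: y(0.590)=4.12700, y(0.600)=4.12705, y(0.610)=4.12634
parabola through these three points peaks at t≈0.596 with y≈4.12712

max y = 4.127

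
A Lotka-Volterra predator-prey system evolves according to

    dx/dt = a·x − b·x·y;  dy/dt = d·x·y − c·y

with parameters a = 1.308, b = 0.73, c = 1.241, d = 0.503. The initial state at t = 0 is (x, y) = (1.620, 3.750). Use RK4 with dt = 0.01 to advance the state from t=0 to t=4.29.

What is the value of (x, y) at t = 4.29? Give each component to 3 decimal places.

t=0.000: state=(1.620, 3.750)
step 1 (dt=0.01): k1=(-2.316, -1.598), k2=(-2.290, -1.616), k3=(-2.290, -1.616), k4=(-2.264, -1.634); state += dt/6·(k1+2k2+2k3+k4)
t=0.010: state=(1.597, 3.734)
t=0.020: state=(1.575, 3.717)
t=0.030: state=(1.553, 3.700)
continuing one RK4 step at a time; state shown every 20 steps (Δt=0.2):
t=0.200: state=(1.250, 3.375)
t=0.400: state=(1.023, 2.949)
t=0.600: state=(0.891, 2.532)
t=0.800: state=(0.822, 2.152)
t=1.000: state=(0.800, 1.821)
t=1.200: state=(0.813, 1.541)
t=1.400: state=(0.859, 1.307)
t=1.600: state=(0.935, 1.116)
t=1.800: state=(1.044, 0.961)
t=2.000: state=(1.190, 0.839)
t=2.200: state=(1.377, 0.745)
t=2.400: state=(1.613, 0.675)
t=2.600: state=(1.906, 0.628)
t=2.800: state=(2.264, 0.604)
t=3.000: state=(2.693, 0.605)
t=3.200: state=(3.197, 0.634)
t=3.400: state=(3.769, 0.702)
t=3.600: state=(4.384, 0.825)
t=3.800: state=(4.979, 1.031)
t=4.000: state=(5.441, 1.361)
t=4.200: state=(5.600, 1.857)
t=4.290: state=(5.526, 2.137)

(x, y) = (5.526, 2.137)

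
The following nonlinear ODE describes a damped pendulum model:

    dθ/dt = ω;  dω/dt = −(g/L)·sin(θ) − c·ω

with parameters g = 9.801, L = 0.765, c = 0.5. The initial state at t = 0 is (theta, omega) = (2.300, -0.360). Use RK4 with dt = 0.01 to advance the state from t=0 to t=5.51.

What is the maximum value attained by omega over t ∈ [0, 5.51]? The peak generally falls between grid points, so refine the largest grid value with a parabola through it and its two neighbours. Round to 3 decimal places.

t=0.000: state=(2.300, -0.360)
step 1 (dt=0.01): k1=(-0.360, -9.374), k2=(-0.407, -9.366), k3=(-0.407, -9.368), k4=(-0.454, -9.362); state += dt/6·(k1+2k2+2k3+k4)
t=0.010: state=(2.296, -0.454)
t=0.020: state=(2.291, -0.547)
t=0.030: state=(2.285, -0.641)
continuing one RK4 step at a time; state shown every 20 steps (Δt=0.2):
t=0.200: state=(2.038, -2.293)
t=0.400: state=(1.366, -4.436)
t=0.600: state=(0.314, -5.768)
t=0.800: state=(-0.768, -4.632)
t=1.000: state=(-1.439, -2.004)
t=1.200: state=(-1.573, 0.622)
t=1.400: state=(-1.208, 2.962)
t=1.600: state=(-0.442, 4.458)
t=1.800: state=(0.440, 4.000)
t=2.000: state=(1.048, 1.924)
t=2.200: state=(1.189, -0.493)
t=2.400: state=(0.873, -2.568)
t=2.600: state=(0.231, -3.604)
t=2.800: state=(-0.453, -2.956)
t=3.000: state=(-0.872, -1.122)
t=3.200: state=(-0.889, 0.917)
t=3.400: state=(-0.538, 2.459)
t=3.600: state=(0.017, 2.849)
t=3.800: state=(0.510, 1.902)
t=4.000: state=(0.730, 0.249)
t=4.200: state=(0.615, -1.341)
t=4.400: state=(0.240, -2.245)
t=4.600: state=(-0.209, -2.052)
t=4.800: state=(-0.519, -0.944)
t=5.000: state=(-0.567, 0.455)
t=5.200: state=(-0.359, 1.534)
t=5.400: state=(-0.007, 1.833)
t=5.510: state=(0.185, 1.609)
largest grid value and its neighbours: omega(1.650)=4.55198, omega(1.660)=4.55385, omega(1.670)=4.54997
parabola through these three points peaks at t≈1.658 with omega≈4.55394

max omega = 4.554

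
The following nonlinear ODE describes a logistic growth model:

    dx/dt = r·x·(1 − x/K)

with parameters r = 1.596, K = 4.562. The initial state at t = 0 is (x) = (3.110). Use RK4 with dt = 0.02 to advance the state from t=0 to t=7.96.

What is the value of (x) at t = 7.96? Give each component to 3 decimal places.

t=0.000: state=(3.110)
step 1 (dt=0.02): k1=(1.580), k2=(1.571), k3=(1.571), k4=(1.561); state += dt/6·(k1+2k2+2k3+k4)
t=0.020: state=(3.141)
t=0.040: state=(3.172)
t=0.060: state=(3.203)
continuing one RK4 step at a time; state shown every 25 steps (Δt=0.5):
t=0.500: state=(3.770)
t=1.000: state=(4.168)
t=1.500: state=(4.376)
t=2.000: state=(4.476)
t=2.500: state=(4.523)
t=3.000: state=(4.544)
t=3.500: state=(4.554)
t=4.000: state=(4.558)
t=4.500: state=(4.560)
t=5.000: state=(4.561)
t=5.500: state=(4.562)
t=6.000: state=(4.562)
t=6.500: state=(4.562)
t=7.000: state=(4.562)
t=7.500: state=(4.562)
t=7.960: state=(4.562)

(x) = (4.562)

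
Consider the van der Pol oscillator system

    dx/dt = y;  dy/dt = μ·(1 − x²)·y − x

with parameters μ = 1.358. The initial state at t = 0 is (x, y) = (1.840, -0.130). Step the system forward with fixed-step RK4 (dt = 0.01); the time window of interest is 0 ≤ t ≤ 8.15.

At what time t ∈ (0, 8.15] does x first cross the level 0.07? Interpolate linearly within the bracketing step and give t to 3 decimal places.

t = 2.025

t=0.000: state=(1.840, -0.130)
step 1 (dt=0.01): k1=(-0.130, -1.419), k2=(-0.137, -1.396), k3=(-0.137, -1.396), k4=(-0.144, -1.373); state += dt/6·(k1+2k2+2k3+k4)
t=0.010: state=(1.839, -0.144)
t=0.020: state=(1.837, -0.157)
t=0.030: state=(1.835, -0.171)
continuing one RK4 step at a time; state shown every 50 steps (Δt=0.5):
t=0.500: state=(1.661, -0.510)
t=1.000: state=(1.352, -0.732)
t=1.500: state=(0.900, -1.128)
t=2.000: state=(0.124, -2.129)
t=2.020: state=(0.081, -2.190)
next step: t=2.030: state=(0.059, -2.220) — x has crossed 0.07
linear interpolation between t=2.020 (0.08125) and t=2.030 (0.05920) → t≈2.025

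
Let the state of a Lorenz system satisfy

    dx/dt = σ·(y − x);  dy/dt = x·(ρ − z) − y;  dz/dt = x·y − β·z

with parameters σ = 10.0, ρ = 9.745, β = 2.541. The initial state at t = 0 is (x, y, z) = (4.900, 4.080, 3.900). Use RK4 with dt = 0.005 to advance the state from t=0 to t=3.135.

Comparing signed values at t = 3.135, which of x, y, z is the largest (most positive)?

t=0.000: state=(4.900, 4.080, 3.900)
step 1 (dt=0.005): k1=(-8.200, 24.560, 10.082), k2=(-7.381, 24.256, 10.234), k3=(-7.409, 24.267, 10.238), k4=(-6.616, 23.974, 10.391); state += dt/6·(k1+2k2+2k3+k4)
t=0.005: state=(4.863, 4.201, 3.951)
t=0.010: state=(4.834, 4.320, 4.004)
t=0.015: state=(4.811, 4.436, 4.058)
continuing one RK4 step at a time; state shown every 40 steps (Δt=0.2):
t=0.200: state=(6.276, 7.350, 7.572)
t=0.400: state=(6.523, 5.526, 11.796)
t=0.600: state=(3.980, 2.934, 10.299)
t=0.800: state=(2.945, 2.896, 7.612)
t=1.000: state=(3.504, 4.066, 6.293)
t=1.200: state=(4.970, 5.767, 7.158)
t=1.400: state=(5.966, 5.982, 9.716)
t=1.600: state=(5.051, 4.330, 10.345)
t=1.800: state=(3.918, 3.609, 8.844)
t=2.000: state=(3.861, 4.081, 7.580)
t=2.200: state=(4.609, 5.070, 7.624)
t=2.400: state=(5.347, 5.526, 8.884)
t=2.600: state=(5.158, 4.836, 9.705)
t=2.800: state=(4.453, 4.166, 9.147)
t=3.000: state=(4.200, 4.239, 8.274)
t=3.135: state=(4.376, 4.583, 8.026)
compare at T: x=4.376, y=4.583, z=8.026

largest component: z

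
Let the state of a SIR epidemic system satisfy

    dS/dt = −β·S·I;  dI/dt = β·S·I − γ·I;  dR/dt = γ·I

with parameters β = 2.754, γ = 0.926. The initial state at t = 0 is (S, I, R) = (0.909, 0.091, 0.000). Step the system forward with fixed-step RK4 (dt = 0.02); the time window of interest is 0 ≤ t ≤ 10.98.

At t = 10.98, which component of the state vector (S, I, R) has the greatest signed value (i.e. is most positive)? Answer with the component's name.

largest component: R

t=0.000: state=(0.909, 0.091, 0.000)
step 1 (dt=0.02): k1=(-0.228, 0.144, 0.084), k2=(-0.231, 0.145, 0.086), k3=(-0.231, 0.145, 0.086), k4=(-0.234, 0.147, 0.087); state += dt/6·(k1+2k2+2k3+k4)
t=0.020: state=(0.904, 0.094, 0.002)
t=0.040: state=(0.900, 0.097, 0.003)
t=0.060: state=(0.895, 0.100, 0.005)
continuing one RK4 step at a time; state shown every 25 steps (Δt=0.5):
t=0.500: state=(0.756, 0.182, 0.062)
t=1.000: state=(0.548, 0.282, 0.170)
t=1.500: state=(0.357, 0.329, 0.314)
t=2.000: state=(0.229, 0.307, 0.464)
t=2.500: state=(0.156, 0.251, 0.594)
t=3.000: state=(0.115, 0.190, 0.695)
t=3.500: state=(0.092, 0.137, 0.771)
t=4.000: state=(0.078, 0.097, 0.825)
t=4.500: state=(0.070, 0.068, 0.862)
t=5.000: state=(0.065, 0.047, 0.889)
t=5.500: state=(0.061, 0.032, 0.907)
t=6.000: state=(0.059, 0.022, 0.919)
t=6.500: state=(0.058, 0.015, 0.927)
t=7.000: state=(0.057, 0.010, 0.933)
t=7.500: state=(0.056, 0.007, 0.937)
t=8.000: state=(0.056, 0.005, 0.940)
t=8.500: state=(0.055, 0.003, 0.942)
t=9.000: state=(0.055, 0.002, 0.943)
t=9.500: state=(0.055, 0.001, 0.944)
t=10.000: state=(0.055, 0.001, 0.944)
t=10.500: state=(0.055, 0.001, 0.945)
t=10.980: state=(0.055, 0.000, 0.945)
compare at T: S=0.055, I=0.000, R=0.945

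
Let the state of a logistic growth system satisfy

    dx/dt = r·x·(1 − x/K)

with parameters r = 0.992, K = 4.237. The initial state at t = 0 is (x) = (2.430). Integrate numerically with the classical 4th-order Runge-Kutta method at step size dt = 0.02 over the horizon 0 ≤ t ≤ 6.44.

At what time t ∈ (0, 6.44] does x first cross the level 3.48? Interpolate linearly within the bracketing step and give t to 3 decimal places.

t=0.000: state=(2.430)
step 1 (dt=0.02): k1=(1.028), k2=(1.027), k3=(1.027), k4=(1.025); state += dt/6·(k1+2k2+2k3+k4)
t=0.020: state=(2.451)
t=0.040: state=(2.471)
t=0.060: state=(2.491)
continuing one RK4 step at a time; state shown every 25 steps (Δt=0.5):
t=0.500: state=(2.916)
t=1.000: state=(3.321)
t=1.220: state=(3.468)
next step: t=1.240: state=(3.481) — x has crossed 3.48
linear interpolation between t=1.220 (3.46814) and t=1.240 (3.48055) → t≈1.239

t = 1.239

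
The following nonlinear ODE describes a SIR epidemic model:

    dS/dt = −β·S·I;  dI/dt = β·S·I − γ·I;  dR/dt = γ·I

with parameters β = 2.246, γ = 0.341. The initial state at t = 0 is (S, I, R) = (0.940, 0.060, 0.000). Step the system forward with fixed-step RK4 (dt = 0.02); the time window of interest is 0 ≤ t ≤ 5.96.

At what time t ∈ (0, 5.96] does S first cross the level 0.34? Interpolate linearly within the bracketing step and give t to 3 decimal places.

t=0.000: state=(0.940, 0.060, 0.000)
step 1 (dt=0.02): k1=(-0.127, 0.106, 0.020), k2=(-0.129, 0.108, 0.021), k3=(-0.129, 0.108, 0.021), k4=(-0.131, 0.110, 0.021); state += dt/6·(k1+2k2+2k3+k4)
t=0.020: state=(0.937, 0.062, 0.000)
t=0.040: state=(0.935, 0.064, 0.001)
t=0.060: state=(0.932, 0.067, 0.001)
continuing one RK4 step at a time; state shown every 10 steps (Δt=0.2):
t=0.200: state=(0.910, 0.085, 0.005)
t=0.400: state=(0.870, 0.118, 0.012)
t=0.600: state=(0.817, 0.162, 0.021)
t=0.800: state=(0.751, 0.215, 0.034)
t=1.000: state=(0.673, 0.276, 0.051)
t=1.200: state=(0.586, 0.343, 0.072)
t=1.400: state=(0.495, 0.408, 0.097)
t=1.600: state=(0.406, 0.466, 0.127)
t=1.760: state=(0.341, 0.505, 0.154)
next step: t=1.780: state=(0.334, 0.509, 0.157) — S has crossed 0.34
linear interpolation between t=1.760 (0.34118) and t=1.780 (0.33350) → t≈1.763

t = 1.763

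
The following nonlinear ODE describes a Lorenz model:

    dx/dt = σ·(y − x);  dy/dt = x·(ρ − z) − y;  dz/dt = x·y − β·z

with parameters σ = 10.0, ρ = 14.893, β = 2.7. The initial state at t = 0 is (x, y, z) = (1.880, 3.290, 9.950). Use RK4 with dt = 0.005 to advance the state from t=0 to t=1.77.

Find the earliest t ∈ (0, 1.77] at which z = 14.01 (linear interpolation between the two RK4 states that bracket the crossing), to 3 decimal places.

t=0.000: state=(1.880, 3.290, 9.950)
step 1 (dt=0.005): k1=(14.100, 6.003, -20.680), k2=(13.898, 6.261, -20.395), k3=(13.909, 6.257, -20.398), k4=(13.717, 6.514, -20.115); state += dt/6·(k1+2k2+2k3+k4)
t=0.005: state=(1.950, 3.321, 9.848)
t=0.010: state=(2.017, 3.355, 9.749)
t=0.015: state=(2.083, 3.392, 9.652)
continuing one RK4 step at a time; state shown every 20 steps (Δt=0.1):
t=0.100: state=(3.124, 4.385, 8.447)
t=0.200: state=(4.620, 6.404, 8.287)
t=0.300: state=(6.671, 8.893, 10.186)
t=0.390: state=(8.478, 10.008, 13.915)
next step: t=0.395: state=(8.552, 9.994, 14.151) — z has crossed 14.01
linear interpolation between t=0.390 (13.91495) and t=0.395 (14.15137) → t≈0.392

t = 0.392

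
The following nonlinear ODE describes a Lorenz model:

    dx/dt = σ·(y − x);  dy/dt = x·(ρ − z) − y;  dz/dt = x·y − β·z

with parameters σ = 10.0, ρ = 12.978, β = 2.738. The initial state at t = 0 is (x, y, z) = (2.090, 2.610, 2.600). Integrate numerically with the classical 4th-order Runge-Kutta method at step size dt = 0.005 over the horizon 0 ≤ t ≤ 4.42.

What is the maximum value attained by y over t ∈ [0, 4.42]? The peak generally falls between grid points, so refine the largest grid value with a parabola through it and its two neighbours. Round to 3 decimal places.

t=0.000: state=(2.090, 2.610, 2.600)
step 1 (dt=0.005): k1=(5.200, 19.080, -1.664), k2=(5.547, 19.176, -1.518), k3=(5.541, 19.184, -1.516), k4=(5.882, 19.288, -1.368); state += dt/6·(k1+2k2+2k3+k4)
t=0.005: state=(2.118, 2.706, 2.592)
t=0.010: state=(2.149, 2.803, 2.586)
t=0.015: state=(2.183, 2.901, 2.582)
continuing one RK4 step at a time; state shown every 40 steps (Δt=0.2):
t=0.200: state=(5.433, 8.190, 4.656)
t=0.400: state=(10.030, 9.806, 16.589)
t=0.600: state=(4.484, 1.590, 15.417)
t=0.800: state=(1.725, 1.473, 9.417)
t=1.000: state=(2.316, 3.094, 6.105)
t=1.200: state=(5.062, 7.077, 6.468)
t=1.400: state=(8.763, 9.330, 14.111)
t=1.600: state=(5.760, 3.418, 15.469)
t=1.800: state=(3.029, 2.663, 10.572)
t=2.000: state=(3.642, 4.527, 7.846)
t=2.200: state=(6.298, 7.859, 9.503)
t=2.400: state=(7.740, 7.100, 14.795)
t=2.600: state=(5.026, 3.729, 13.546)
t=2.800: state=(3.868, 3.970, 10.164)
t=3.000: state=(5.069, 6.066, 9.291)
t=3.200: state=(7.006, 7.573, 12.232)
t=3.400: state=(6.386, 5.395, 14.106)
t=3.600: state=(4.679, 4.226, 11.916)
t=3.800: state=(4.759, 5.228, 10.166)
t=4.000: state=(6.109, 6.804, 11.069)
t=4.200: state=(6.642, 6.355, 13.271)
t=4.400: state=(5.477, 4.872, 12.792)
t=4.420: state=(5.361, 4.805, 12.621)
largest grid value and its neighbours: y(0.325)=11.53215, y(0.330)=11.53384, y(0.335)=11.51921
parabola through these three points peaks at t≈0.328 with y≈11.53512

max y = 11.535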